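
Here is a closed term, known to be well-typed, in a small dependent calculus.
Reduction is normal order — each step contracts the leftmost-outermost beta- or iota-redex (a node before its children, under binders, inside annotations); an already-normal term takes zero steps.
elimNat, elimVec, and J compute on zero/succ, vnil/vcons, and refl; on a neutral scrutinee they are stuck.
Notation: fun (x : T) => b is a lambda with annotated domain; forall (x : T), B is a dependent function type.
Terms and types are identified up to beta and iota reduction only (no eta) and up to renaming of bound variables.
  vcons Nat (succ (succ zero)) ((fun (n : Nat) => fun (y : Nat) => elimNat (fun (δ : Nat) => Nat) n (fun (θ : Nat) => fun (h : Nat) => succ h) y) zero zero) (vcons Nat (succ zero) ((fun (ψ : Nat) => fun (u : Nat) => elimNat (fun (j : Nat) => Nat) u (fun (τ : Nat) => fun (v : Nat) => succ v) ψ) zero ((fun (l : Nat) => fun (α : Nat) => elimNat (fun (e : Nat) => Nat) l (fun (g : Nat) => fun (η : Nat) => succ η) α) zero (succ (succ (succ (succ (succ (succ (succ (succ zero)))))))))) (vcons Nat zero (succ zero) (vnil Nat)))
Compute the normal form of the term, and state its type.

reduced normal form:
  vcons Nat (succ (succ zero)) zero (vcons Nat (succ zero) (succ (succ (succ (succ (succ (succ (succ (succ zero)))))))) (vcons Nat zero (succ zero) (vnil Nat)))
inferred type:
  Vec Nat (succ (succ (succ zero)))


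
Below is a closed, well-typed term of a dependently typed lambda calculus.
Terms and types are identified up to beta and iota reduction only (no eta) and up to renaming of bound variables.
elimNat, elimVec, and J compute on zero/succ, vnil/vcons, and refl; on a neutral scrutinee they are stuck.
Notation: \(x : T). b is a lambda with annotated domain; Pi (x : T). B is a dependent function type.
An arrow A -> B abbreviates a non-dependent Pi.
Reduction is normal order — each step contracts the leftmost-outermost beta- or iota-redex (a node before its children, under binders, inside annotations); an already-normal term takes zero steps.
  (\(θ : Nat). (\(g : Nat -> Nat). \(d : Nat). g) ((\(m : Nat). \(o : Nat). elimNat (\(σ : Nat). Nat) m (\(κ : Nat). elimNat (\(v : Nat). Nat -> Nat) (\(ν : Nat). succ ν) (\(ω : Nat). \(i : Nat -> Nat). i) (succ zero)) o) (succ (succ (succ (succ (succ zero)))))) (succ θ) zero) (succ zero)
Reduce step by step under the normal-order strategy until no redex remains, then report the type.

reduction (normal order):
  (\(θ : Nat). (\(g : Nat -> Nat). \(d : Nat). g) ((\(m : Nat). \(o : Nat). elimNat (\(σ : Nat). Nat) m (\(κ : Nat). elimNat (\(v : Nat). Nat -> Nat) (\(ν : Nat). succ ν) (\(ω : Nat). \(i : Nat -> Nat). i) (succ zero)) o) (succ (succ (succ (succ (succ zero)))))) (succ θ) zero) (succ zero)
  ~> (\(θ : Nat -> Nat). \(g : Nat). θ) ((\(d : Nat). \(m : Nat). elimNat (\(o : Nat). Nat) d (\(σ : Nat). elimNat (\(κ : Nat). Nat -> Nat) (\(v : Nat). succ v) (\(ν : Nat). \(ω : Nat -> Nat). ω) (succ zero)) m) (succ (succ (succ (succ (succ zero)))))) (succ (succ zero)) zero
  ~> (\(θ : Nat). (\(g : Nat). \(d : Nat). elimNat (\(m : Nat). Nat) g (\(o : Nat). elimNat (\(σ : Nat). Nat -> Nat) (\(κ : Nat). succ κ) (\(v : Nat). \(ν : Nat -> Nat). ν) (succ zero)) d) (succ (succ (succ (succ (succ zero)))))) (succ (succ zero)) zero
  ~> (\(θ : Nat). \(g : Nat). elimNat (\(d : Nat). Nat) θ (\(m : Nat). elimNat (\(o : Nat). Nat -> Nat) (\(σ : Nat). succ σ) (\(κ : Nat). \(v : Nat -> Nat). v) (succ zero)) g) (succ (succ (succ (succ (succ zero))))) zero
  ~> (\(θ : Nat). elimNat (\(g : Nat). Nat) (succ (succ (succ (succ (succ zero))))) (\(d : Nat). elimNat (\(m : Nat). Nat -> Nat) (\(o : Nat). succ o) (\(σ : Nat). \(κ : Nat -> Nat). κ) (succ zero)) θ) zero
  ~> elimNat (\(θ : Nat). Nat) (succ (succ (succ (succ (succ zero))))) (\(g : Nat). elimNat (\(d : Nat). Nat -> Nat) (\(m : Nat). succ m) (\(o : Nat). \(σ : Nat -> Nat). σ) (succ zero)) zero
  ~> succ (succ (succ (succ (succ zero))))
type:
  Nat


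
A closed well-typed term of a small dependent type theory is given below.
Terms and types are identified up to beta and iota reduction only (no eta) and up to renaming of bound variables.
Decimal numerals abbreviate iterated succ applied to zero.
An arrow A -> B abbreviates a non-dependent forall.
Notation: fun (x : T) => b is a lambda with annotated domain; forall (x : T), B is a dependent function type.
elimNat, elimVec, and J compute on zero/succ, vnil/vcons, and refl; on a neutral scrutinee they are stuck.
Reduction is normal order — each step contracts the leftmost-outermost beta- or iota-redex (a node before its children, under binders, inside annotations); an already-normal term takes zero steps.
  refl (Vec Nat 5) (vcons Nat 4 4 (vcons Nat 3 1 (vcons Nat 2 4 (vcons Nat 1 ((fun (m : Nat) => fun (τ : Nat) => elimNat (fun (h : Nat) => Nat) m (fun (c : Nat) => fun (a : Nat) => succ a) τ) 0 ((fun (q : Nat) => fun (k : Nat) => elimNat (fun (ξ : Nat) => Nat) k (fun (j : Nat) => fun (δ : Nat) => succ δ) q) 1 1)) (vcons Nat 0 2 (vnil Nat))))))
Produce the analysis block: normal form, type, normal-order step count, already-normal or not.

normal form:
  refl (Vec Nat 5) (vcons Nat 4 4 (vcons Nat 3 1 (vcons Nat 2 4 (vcons Nat 1 2 (vcons Nat 0 2 (vnil Nat))))))
inferred type:
  Eq (Vec Nat 5) (vcons Nat 4 4 (vcons Nat 3 1 (vcons Nat 2 4 (vcons Nat 1 2 (vcons Nat 0 2 (vnil Nat)))))) (vcons Nat 4 4 (vcons Nat 3 1 (vcons Nat 2 4 (vcons Nat 1 2 (vcons Nat 0 2 (vnil Nat))))))
steps to reach normal form (normal order): 15
already normal: no
first redex: a beta-redex


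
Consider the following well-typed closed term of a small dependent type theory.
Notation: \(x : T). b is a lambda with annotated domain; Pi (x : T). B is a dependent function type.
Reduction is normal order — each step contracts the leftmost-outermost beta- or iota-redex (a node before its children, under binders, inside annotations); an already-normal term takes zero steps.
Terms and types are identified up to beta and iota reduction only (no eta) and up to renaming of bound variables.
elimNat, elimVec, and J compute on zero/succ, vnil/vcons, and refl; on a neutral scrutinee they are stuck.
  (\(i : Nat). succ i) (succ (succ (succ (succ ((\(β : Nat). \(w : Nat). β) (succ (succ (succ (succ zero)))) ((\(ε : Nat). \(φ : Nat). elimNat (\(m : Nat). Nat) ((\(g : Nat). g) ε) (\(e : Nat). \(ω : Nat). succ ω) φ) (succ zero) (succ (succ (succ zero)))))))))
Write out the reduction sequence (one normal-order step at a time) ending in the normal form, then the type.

normal-order reduction sequence:
  (\(i : Nat). succ i) (succ (succ (succ (succ ((\(β : Nat). \(w : Nat). β) (succ (succ (succ (succ zero)))) ((\(ε : Nat). \(φ : Nat). elimNat (\(m : Nat). Nat) ((\(g : Nat). g) ε) (\(e : Nat). \(ω : Nat). succ ω) φ) (succ zero) (succ (succ (succ zero)))))))))
  ~> succ (succ (succ (succ (succ ((\(i : Nat). \(β : Nat). i) (succ (succ (succ (succ zero)))) ((\(w : Nat). \(ε : Nat). elimNat (\(φ : Nat). Nat) ((\(m : Nat). m) w) (\(g : Nat). \(e : Nat). succ e) ε) (succ zero) (succ (succ (succ zero)))))))))
  ~> succ (succ (succ (succ (succ ((\(i : Nat). succ (succ (succ (succ zero)))) ((\(β : Nat). \(w : Nat). elimNat (\(ε : Nat). Nat) ((\(φ : Nat). φ) β) (\(m : Nat). \(g : Nat). succ g) w) (succ zero) (succ (succ (succ zero)))))))))
  ~> succ (succ (succ (succ (succ (succ (succ (succ (succ zero))))))))
inferred type:
  Nat


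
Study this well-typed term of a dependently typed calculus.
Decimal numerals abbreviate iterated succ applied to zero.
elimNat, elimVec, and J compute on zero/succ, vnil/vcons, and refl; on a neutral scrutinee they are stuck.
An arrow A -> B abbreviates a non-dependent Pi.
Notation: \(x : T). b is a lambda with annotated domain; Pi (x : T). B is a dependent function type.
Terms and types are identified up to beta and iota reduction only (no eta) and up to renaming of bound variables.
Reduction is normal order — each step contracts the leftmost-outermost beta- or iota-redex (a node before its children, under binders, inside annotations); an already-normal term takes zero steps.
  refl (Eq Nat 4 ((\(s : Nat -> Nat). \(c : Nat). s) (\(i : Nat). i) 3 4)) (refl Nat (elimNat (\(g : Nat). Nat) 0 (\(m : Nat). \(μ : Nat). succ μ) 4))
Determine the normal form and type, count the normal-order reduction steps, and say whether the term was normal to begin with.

resulting normal form:
  refl (Eq Nat 4 4) (refl Nat 4)
the term's type:
  Eq (Eq Nat 4 4) (refl Nat 4) (refl Nat 4)
steps to reach normal form (normal order): 16
started in normal form: no
first redex: a beta-redex


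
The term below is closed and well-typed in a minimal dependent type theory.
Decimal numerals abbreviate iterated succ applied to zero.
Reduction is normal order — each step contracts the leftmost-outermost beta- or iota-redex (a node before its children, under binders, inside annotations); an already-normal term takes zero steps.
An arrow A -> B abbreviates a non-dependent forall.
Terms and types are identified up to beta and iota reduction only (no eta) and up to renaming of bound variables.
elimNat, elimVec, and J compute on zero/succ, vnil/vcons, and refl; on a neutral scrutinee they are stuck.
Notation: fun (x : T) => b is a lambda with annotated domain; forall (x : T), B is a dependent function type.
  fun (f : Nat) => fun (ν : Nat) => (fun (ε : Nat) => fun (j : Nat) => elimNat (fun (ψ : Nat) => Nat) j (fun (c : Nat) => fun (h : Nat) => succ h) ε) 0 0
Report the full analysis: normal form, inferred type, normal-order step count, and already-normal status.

normal form:
  fun (f : Nat) => fun (ν : Nat) => 0
the term's type:
  Nat -> Nat -> Nat
reduction steps (normal order): 3
started in normal form: no
first redex: a beta-redex


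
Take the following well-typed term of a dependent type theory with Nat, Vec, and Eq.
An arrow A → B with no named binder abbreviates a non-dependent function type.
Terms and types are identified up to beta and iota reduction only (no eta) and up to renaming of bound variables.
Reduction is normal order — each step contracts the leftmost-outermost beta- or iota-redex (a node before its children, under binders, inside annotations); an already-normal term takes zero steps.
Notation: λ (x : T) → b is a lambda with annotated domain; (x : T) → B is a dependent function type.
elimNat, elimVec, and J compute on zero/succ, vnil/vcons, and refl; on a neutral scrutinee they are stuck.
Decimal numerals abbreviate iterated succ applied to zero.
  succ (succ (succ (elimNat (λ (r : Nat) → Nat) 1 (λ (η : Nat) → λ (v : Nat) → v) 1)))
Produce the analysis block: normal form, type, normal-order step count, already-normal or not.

normal form:
  4
inferred type:
  Nat
reduction steps (normal order): 4
started in normal form: no
first contracted redex: an elimNat iota-redex


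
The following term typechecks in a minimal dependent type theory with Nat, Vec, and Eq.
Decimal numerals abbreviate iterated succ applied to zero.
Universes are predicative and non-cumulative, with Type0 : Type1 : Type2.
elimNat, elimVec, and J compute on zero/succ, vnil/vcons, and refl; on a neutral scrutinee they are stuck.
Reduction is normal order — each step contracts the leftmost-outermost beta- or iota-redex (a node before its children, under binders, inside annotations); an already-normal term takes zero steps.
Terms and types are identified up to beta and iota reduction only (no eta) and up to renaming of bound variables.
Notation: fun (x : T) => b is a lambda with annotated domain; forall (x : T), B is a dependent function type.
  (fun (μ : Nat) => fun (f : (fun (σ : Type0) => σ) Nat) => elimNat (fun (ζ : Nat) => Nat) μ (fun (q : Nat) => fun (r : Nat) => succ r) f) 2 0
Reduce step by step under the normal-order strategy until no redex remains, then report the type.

normal-order reduction:
  (fun (μ : Nat) => fun (f : (fun (σ : Type0) => σ) Nat) => elimNat (fun (ζ : Nat) => Nat) μ (fun (q : Nat) => fun (r : Nat) => succ r) f) 2 0
  ~> (fun (μ : (fun (f : Type0) => f) Nat) => elimNat (fun (σ : Nat) => Nat) 2 (fun (ζ : Nat) => fun (q : Nat) => succ q) μ) 0
  ~> elimNat (fun (μ : Nat) => Nat) 2 (fun (f : Nat) => fun (σ : Nat) => succ σ) 0
  ~> 2
type:
  Nat


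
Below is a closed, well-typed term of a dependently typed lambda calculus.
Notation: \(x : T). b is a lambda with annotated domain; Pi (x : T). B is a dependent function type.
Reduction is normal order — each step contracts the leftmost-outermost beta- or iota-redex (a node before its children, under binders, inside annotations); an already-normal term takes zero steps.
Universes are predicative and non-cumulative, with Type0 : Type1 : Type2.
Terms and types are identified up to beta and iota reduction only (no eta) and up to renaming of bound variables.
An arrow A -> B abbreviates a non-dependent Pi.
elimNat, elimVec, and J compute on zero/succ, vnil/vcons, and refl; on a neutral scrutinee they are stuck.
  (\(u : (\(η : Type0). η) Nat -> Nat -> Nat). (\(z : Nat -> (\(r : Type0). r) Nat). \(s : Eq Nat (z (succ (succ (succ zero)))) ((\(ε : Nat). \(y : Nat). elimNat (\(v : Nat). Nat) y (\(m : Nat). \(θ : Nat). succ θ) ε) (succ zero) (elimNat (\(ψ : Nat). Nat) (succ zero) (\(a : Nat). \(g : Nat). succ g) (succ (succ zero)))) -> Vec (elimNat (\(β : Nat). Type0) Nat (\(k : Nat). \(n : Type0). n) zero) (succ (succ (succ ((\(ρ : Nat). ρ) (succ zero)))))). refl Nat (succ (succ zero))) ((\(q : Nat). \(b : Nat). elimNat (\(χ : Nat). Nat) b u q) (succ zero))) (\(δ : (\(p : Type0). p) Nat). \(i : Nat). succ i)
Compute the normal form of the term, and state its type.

reduced normal form:
  \(u : Eq Nat (succ (succ (succ (succ zero)))) (succ (succ (succ (succ zero)))) -> Vec Nat (succ (succ (succ (succ zero))))). refl Nat (succ (succ zero))
inferred type:
  (Eq Nat (succ (succ (succ (succ zero)))) (succ (succ (succ (succ zero)))) -> Vec Nat (succ (succ (succ (succ zero))))) -> Eq Nat (succ (succ zero)) (succ (succ zero))


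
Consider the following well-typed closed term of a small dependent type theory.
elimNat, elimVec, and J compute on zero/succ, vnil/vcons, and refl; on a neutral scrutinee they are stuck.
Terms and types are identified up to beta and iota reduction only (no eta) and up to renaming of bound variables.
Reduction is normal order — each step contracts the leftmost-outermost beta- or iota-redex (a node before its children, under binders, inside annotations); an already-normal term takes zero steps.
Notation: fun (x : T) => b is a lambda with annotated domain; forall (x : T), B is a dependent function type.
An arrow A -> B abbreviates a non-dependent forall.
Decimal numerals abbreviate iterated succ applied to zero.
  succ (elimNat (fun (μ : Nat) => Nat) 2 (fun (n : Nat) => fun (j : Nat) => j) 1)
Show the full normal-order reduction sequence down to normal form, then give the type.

normal-order reduction:
  succ (elimNat (fun (μ : Nat) => Nat) 2 (fun (n : Nat) => fun (j : Nat) => j) 1)
  ~> succ ((fun (μ : Nat) => fun (n : Nat) => n) 0 (elimNat (fun (j : Nat) => Nat) 2 (fun (o : Nat) => fun (i : Nat) => i) 0))
  ~> succ ((fun (μ : Nat) => μ) (elimNat (fun (n : Nat) => Nat) 2 (fun (j : Nat) => fun (o : Nat) => o) 0))
  ~> succ (elimNat (fun (μ : Nat) => Nat) 2 (fun (n : Nat) => fun (j : Nat) => j) 0)
  ~> 3
type:
  Nat


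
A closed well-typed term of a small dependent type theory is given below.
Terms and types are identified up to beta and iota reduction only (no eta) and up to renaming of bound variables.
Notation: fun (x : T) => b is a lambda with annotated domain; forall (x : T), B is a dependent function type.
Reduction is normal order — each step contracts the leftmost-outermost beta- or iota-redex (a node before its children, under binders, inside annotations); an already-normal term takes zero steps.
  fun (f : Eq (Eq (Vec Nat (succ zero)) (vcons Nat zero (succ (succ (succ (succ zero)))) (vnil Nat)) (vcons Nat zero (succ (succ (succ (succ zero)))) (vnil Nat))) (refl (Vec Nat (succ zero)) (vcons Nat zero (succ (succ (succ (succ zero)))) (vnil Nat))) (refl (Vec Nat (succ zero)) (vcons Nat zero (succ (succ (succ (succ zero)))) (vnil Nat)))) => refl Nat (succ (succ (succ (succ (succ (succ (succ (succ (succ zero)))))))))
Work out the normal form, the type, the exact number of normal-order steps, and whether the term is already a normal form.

resulting normal form:
  fun (f : Eq (Eq (Vec Nat (succ zero)) (vcons Nat zero (succ (succ (succ (succ zero)))) (vnil Nat)) (vcons Nat zero (succ (succ (succ (succ zero)))) (vnil Nat))) (refl (Vec Nat (succ zero)) (vcons Nat zero (succ (succ (succ (succ zero)))) (vnil Nat))) (refl (Vec Nat (succ zero)) (vcons Nat zero (succ (succ (succ (succ zero)))) (vnil Nat)))) => refl Nat (succ (succ (succ (succ (succ (succ (succ (succ (succ zero)))))))))
the term's type:
  forall (f : Eq (Eq (Vec Nat (succ zero)) (vcons Nat zero (succ (succ (succ (succ zero)))) (vnil Nat)) (vcons Nat zero (succ (succ (succ (succ zero)))) (vnil Nat))) (refl (Vec Nat (succ zero)) (vcons Nat zero (succ (succ (succ (succ zero)))) (vnil Nat))) (refl (Vec Nat (succ zero)) (vcons Nat zero (succ (succ (succ (succ zero)))) (vnil Nat)))), Eq Nat (succ (succ (succ (succ (succ (succ (succ (succ (succ zero))))))))) (succ (succ (succ (succ (succ (succ (succ (succ (succ zero)))))))))
normal-order step count: 0
already normal: yes


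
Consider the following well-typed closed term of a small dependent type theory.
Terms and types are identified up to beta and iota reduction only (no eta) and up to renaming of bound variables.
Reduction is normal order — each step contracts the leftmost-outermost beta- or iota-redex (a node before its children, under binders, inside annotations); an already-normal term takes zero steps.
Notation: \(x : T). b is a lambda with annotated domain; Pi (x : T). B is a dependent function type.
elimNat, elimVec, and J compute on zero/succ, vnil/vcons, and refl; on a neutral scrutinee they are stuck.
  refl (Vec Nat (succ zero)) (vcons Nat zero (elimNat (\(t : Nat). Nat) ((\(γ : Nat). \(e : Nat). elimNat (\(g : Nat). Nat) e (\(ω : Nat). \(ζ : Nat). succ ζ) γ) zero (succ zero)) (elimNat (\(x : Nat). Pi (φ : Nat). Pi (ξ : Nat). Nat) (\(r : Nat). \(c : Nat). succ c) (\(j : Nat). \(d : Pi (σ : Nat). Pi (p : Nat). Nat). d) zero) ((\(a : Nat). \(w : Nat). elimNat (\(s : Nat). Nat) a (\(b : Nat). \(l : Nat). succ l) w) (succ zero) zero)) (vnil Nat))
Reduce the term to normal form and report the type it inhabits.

resulting normal form:
  refl (Vec Nat (succ zero)) (vcons Nat zero (succ (succ zero)) (vnil Nat))
inferred type:
  Eq (Vec Nat (succ zero)) (vcons Nat zero (succ (succ zero)) (vnil Nat)) (vcons Nat zero (succ (succ zero)) (vnil Nat))


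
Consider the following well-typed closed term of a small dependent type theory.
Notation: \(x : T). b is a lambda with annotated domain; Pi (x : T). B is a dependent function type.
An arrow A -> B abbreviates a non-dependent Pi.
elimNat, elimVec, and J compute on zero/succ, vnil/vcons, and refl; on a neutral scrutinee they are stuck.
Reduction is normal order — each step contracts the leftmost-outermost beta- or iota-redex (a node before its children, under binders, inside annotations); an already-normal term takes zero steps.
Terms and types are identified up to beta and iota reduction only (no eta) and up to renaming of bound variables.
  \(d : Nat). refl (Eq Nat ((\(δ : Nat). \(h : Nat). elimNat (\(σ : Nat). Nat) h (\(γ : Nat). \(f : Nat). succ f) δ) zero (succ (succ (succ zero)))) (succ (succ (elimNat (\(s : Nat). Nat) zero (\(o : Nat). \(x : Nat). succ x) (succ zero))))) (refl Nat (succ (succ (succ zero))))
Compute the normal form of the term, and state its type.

reduced normal form:
  \(d : Nat). refl (Eq Nat (succ (succ (succ zero))) (succ (succ (succ zero)))) (refl Nat (succ (succ (succ zero))))
inferred type:
  Nat -> Eq (Eq Nat (succ (succ (succ zero))) (succ (succ (succ zero)))) (refl Nat (succ (succ (succ zero)))) (refl Nat (succ (succ (succ zero))))


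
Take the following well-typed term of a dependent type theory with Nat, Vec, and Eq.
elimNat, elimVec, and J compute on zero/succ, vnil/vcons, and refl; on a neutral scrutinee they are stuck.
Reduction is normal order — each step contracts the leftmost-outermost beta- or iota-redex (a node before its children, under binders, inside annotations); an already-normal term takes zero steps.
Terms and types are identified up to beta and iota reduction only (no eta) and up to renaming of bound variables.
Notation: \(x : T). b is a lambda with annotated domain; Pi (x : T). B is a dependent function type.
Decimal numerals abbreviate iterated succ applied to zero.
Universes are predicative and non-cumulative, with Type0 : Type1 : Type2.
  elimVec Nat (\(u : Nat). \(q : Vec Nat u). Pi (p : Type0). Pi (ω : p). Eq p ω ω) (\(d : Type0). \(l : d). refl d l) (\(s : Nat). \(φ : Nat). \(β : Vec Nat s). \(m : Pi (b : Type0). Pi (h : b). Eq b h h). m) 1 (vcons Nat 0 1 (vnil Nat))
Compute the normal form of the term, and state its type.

normal form:
  \(u : Type0). \(q : u). refl u q
inferred type:
  Pi (u : Type0). Pi (q : u). Eq u q q
observation: 6 normal-order steps separate the term from its normal form.


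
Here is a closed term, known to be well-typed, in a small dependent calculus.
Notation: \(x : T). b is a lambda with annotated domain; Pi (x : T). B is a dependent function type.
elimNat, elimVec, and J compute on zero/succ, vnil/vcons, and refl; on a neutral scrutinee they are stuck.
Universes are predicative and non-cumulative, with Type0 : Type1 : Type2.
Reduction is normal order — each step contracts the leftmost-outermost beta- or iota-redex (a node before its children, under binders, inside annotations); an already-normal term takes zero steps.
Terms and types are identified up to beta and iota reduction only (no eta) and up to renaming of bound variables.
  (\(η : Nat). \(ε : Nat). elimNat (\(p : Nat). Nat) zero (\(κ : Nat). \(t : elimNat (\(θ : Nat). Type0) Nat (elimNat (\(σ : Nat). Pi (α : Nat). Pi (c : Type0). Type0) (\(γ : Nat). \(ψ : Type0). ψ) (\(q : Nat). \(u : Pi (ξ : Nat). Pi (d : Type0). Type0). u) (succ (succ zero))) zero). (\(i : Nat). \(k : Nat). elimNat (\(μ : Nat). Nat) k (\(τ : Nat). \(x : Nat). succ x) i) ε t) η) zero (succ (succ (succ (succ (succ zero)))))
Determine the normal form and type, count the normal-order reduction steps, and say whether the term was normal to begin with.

resulting normal form:
  zero
inferred type:
  Nat
normal-order step count: 3
started in normal form: no
first contracted redex: a beta-redex


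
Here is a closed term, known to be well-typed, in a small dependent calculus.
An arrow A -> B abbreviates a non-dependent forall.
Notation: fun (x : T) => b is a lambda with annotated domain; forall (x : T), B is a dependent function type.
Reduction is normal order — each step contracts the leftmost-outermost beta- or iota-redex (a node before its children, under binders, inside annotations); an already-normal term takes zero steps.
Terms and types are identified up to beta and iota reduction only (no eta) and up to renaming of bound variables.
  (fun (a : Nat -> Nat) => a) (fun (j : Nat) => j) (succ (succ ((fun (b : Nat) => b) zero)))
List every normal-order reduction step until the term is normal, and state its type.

reduction (normal order):
  (fun (a : Nat -> Nat) => a) (fun (j : Nat) => j) (succ (succ ((fun (b : Nat) => b) zero)))
  ~> (fun (a : Nat) => a) (succ (succ ((fun (j : Nat) => j) zero)))
  ~> succ (succ ((fun (a : Nat) => a) zero))
  ~> succ (succ zero)
type:
  Nat


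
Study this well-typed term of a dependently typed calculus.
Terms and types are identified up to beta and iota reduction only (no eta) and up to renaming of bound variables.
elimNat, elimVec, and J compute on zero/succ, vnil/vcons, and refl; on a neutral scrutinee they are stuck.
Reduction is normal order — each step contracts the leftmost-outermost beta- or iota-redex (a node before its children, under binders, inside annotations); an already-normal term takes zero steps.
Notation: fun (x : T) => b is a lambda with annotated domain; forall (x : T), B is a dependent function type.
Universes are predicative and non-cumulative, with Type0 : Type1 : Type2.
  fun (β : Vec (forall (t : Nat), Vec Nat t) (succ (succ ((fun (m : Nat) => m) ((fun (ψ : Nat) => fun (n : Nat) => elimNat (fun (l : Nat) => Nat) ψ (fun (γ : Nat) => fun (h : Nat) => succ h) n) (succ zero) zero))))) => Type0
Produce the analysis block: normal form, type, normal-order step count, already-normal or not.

resulting normal form:
  fun (β : Vec (forall (t : Nat), Vec Nat t) (succ (succ (succ zero)))) => Type0
type:
  forall (β : Vec (forall (t : Nat), Vec Nat t) (succ (succ (succ zero)))), Type1
steps to reach normal form (normal order): 4
started in normal form: no
first contracted redex: a beta-redex


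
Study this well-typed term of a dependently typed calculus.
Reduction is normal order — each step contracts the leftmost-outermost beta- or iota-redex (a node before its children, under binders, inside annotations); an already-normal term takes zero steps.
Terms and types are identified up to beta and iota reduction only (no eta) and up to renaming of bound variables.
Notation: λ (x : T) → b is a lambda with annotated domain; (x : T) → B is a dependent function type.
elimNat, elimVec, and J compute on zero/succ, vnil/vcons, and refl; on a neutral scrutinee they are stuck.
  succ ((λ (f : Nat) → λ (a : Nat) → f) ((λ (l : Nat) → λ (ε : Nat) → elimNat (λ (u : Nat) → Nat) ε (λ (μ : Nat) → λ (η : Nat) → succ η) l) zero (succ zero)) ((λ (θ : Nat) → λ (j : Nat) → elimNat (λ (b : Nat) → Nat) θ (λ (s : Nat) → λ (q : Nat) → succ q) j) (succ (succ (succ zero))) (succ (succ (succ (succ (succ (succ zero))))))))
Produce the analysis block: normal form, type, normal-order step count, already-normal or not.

reduced normal form:
  succ (succ zero)
type:
  Nat
normal-order step count: 5
started in normal form: no
first redex: a beta-redex


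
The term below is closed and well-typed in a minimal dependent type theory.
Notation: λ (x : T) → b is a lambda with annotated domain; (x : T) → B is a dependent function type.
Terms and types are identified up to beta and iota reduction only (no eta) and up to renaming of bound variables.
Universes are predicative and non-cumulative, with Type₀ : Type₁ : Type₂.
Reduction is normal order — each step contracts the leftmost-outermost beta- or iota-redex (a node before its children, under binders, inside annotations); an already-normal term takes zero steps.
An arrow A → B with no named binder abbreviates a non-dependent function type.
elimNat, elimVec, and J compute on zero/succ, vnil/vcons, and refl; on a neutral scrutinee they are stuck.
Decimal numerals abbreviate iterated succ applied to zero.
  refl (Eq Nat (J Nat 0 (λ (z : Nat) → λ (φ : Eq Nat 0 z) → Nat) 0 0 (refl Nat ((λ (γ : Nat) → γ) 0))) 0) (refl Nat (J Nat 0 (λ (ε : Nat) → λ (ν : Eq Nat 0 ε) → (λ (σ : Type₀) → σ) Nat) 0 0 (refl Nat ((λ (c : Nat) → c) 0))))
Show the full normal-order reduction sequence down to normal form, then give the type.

reduction (normal order):
  refl (Eq Nat (J Nat 0 (λ (z : Nat) → λ (φ : Eq Nat 0 z) → Nat) 0 0 (refl Nat ((λ (γ : Nat) → γ) 0))) 0) (refl Nat (J Nat 0 (λ (ε : Nat) → λ (ν : Eq Nat 0 ε) → (λ (σ : Type₀) → σ) Nat) 0 0 (refl Nat ((λ (c : Nat) → c) 0))))
  ~> refl (Eq Nat 0 0) (refl Nat (J Nat 0 (λ (z : Nat) → λ (φ : Eq Nat 0 z) → (λ (γ : Type₀) → γ) Nat) 0 0 (refl Nat ((λ (ε : Nat) → ε) 0))))
  ~> refl (Eq Nat 0 0) (refl Nat 0)
inferred type:
  Eq (Eq Nat 0 0) (refl Nat 0) (refl Nat 0)


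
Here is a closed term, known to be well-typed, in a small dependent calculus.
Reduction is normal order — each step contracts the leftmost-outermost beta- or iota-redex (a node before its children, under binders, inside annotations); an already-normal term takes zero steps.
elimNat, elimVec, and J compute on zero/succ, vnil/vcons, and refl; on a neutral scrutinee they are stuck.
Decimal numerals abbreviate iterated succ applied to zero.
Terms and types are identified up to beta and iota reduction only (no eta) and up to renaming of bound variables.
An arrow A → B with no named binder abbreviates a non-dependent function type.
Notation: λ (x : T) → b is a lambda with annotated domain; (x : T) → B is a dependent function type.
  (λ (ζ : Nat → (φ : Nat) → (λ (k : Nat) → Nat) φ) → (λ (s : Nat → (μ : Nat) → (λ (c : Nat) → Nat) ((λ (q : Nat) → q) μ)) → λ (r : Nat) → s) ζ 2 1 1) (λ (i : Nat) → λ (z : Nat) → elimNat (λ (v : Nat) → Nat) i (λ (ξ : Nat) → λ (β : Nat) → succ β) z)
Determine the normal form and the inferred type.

resulting normal form:
  2
the term's type:
  Nat
observation: 9 normal-order steps normalize the term, beginning with a beta-redex.


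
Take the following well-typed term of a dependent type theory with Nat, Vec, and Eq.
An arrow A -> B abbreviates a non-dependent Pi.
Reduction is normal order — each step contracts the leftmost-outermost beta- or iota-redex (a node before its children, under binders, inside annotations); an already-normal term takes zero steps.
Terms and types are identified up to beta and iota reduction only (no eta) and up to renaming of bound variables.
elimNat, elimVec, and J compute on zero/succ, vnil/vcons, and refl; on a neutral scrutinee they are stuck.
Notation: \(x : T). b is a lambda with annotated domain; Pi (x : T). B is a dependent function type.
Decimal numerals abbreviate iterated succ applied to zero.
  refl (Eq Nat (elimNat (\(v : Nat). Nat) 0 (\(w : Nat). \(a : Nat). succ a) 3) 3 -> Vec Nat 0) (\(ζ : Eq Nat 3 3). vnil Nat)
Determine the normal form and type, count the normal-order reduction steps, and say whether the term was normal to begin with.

reduced normal form:
  refl (Eq Nat 3 3 -> Vec Nat 0) (\(v : Eq Nat 3 3). vnil Nat)
inferred type:
  Eq (Eq Nat 3 3 -> Vec Nat 0) (\(v : Eq Nat 3 3). vnil Nat) (\(w : Eq Nat 3 3). vnil Nat)
normal-order step count: 10
started in normal form: no
first contracted redex: an elimNat iota-redex


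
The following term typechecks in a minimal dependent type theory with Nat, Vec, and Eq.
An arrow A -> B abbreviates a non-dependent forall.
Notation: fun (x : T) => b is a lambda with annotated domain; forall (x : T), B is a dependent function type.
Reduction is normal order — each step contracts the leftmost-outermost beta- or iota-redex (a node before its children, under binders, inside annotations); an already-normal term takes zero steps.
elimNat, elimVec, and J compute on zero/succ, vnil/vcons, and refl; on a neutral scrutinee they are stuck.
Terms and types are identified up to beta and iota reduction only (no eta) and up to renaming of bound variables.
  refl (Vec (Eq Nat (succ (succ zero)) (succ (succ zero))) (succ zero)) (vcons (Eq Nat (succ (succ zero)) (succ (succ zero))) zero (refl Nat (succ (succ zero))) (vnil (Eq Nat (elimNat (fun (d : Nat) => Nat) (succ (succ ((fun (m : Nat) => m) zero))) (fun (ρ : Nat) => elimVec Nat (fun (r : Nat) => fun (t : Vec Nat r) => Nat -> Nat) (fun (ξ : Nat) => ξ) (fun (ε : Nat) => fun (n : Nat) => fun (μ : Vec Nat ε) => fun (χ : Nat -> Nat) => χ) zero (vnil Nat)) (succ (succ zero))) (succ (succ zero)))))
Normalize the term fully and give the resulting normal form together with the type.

resulting normal form:
  refl (Vec (Eq Nat (succ (succ zero)) (succ (succ zero))) (succ zero)) (vcons (Eq Nat (succ (succ zero)) (succ (succ zero))) zero (refl Nat (succ (succ zero))) (vnil (Eq Nat (succ (succ zero)) (succ (succ zero)))))
the term's type:
  Eq (Vec (Eq Nat (succ (succ zero)) (succ (succ zero))) (succ zero)) (vcons (Eq Nat (succ (succ zero)) (succ (succ zero))) zero (refl Nat (succ (succ zero))) (vnil (Eq Nat (succ (succ zero)) (succ (succ zero))))) (vcons (Eq Nat (succ (succ zero)) (succ (succ zero))) zero (refl Nat (succ (succ zero))) (vnil (Eq Nat (succ (succ zero)) (succ (succ zero)))))
observation: contracting an elimNat iota-redex first, the term normalizes in 10 steps.


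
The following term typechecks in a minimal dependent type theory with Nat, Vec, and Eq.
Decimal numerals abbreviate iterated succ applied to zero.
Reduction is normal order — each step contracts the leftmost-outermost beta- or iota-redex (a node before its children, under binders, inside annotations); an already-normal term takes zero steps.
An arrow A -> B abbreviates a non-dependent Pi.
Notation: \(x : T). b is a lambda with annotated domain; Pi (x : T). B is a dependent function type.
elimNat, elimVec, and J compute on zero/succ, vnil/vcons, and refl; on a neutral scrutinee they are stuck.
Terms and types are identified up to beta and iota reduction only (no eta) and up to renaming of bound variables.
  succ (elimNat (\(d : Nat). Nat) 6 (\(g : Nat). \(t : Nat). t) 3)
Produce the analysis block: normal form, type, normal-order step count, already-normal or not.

resulting normal form:
  7
the term's type:
  Nat
steps to reach normal form (normal order): 10
term was already normal: no
first contracted redex: an elimNat iota-redex


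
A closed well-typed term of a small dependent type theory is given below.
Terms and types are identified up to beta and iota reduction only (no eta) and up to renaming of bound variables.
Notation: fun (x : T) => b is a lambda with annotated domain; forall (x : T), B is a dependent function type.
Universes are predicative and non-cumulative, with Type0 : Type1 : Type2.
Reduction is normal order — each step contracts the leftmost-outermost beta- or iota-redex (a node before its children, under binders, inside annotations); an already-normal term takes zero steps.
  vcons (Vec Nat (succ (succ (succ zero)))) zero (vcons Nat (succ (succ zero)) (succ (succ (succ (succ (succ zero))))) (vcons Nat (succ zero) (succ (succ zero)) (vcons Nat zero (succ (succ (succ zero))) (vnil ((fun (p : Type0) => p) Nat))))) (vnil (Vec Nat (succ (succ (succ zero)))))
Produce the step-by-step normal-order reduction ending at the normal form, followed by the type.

normal-order reduction:
  vcons (Vec Nat (succ (succ (succ zero)))) zero (vcons Nat (succ (succ zero)) (succ (succ (succ (succ (succ zero))))) (vcons Nat (succ zero) (succ (succ zero)) (vcons Nat zero (succ (succ (succ zero))) (vnil ((fun (p : Type0) => p) Nat))))) (vnil (Vec Nat (succ (succ (succ zero)))))
  ~> vcons (Vec Nat (succ (succ (succ zero)))) zero (vcons Nat (succ (succ zero)) (succ (succ (succ (succ (succ zero))))) (vcons Nat (succ zero) (succ (succ zero)) (vcons Nat zero (succ (succ (succ zero))) (vnil Nat)))) (vnil (Vec Nat (succ (succ (succ zero)))))
the term's type:
  Vec (Vec Nat (succ (succ (succ zero)))) (succ zero)


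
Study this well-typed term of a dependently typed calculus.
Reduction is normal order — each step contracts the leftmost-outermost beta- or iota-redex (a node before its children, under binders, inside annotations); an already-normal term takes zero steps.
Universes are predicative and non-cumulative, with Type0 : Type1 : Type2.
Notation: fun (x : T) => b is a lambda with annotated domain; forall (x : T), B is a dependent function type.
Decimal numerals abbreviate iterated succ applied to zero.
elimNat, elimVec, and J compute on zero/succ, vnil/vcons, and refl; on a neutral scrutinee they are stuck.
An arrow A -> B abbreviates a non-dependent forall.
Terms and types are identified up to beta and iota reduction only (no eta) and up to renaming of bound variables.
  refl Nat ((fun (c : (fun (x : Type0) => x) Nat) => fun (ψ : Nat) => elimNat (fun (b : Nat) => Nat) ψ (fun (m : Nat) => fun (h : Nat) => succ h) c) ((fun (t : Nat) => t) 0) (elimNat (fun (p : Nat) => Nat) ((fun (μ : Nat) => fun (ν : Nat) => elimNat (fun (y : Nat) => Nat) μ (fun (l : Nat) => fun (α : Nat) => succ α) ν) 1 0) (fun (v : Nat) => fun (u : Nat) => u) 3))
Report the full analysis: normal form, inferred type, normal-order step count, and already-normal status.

reduced normal form:
  refl Nat 1
the term's type:
  Eq Nat 1 1
reduction steps (normal order): 17
started in normal form: no
first redex: a beta-redex


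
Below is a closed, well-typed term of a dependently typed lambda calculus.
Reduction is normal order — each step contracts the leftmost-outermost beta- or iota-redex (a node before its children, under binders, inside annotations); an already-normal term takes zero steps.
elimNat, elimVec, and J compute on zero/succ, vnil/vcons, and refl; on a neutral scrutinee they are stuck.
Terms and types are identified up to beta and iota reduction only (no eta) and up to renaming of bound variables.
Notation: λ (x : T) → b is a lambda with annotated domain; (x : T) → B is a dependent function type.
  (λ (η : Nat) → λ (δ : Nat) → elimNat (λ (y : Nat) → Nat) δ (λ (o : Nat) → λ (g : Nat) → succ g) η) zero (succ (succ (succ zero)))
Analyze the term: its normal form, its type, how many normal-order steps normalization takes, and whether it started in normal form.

normal form:
  succ (succ (succ zero))
the term's type:
  Nat
steps to reach normal form (normal order): 3
term was already normal: no
first contracted redex: a beta-redex


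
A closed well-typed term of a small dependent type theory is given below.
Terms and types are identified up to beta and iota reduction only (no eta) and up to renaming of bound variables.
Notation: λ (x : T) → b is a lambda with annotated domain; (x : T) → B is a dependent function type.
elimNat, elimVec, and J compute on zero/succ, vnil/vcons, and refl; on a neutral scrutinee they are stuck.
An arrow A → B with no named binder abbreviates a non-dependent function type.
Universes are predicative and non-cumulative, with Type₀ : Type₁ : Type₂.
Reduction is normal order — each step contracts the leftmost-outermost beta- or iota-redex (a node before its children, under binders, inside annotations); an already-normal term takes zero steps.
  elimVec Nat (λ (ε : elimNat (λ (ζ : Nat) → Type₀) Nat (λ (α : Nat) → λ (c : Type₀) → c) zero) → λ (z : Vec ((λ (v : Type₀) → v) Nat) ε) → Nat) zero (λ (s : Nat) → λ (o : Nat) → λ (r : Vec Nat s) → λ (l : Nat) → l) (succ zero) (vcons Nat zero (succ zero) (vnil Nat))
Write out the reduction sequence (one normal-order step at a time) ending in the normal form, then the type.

reduction (normal order):
  elimVec Nat (λ (ε : elimNat (λ (ζ : Nat) → Type₀) Nat (λ (α : Nat) → λ (c : Type₀) → c) zero) → λ (z : Vec ((λ (v : Type₀) → v) Nat) ε) → Nat) zero (λ (s : Nat) → λ (o : Nat) → λ (r : Vec Nat s) → λ (l : Nat) → l) (succ zero) (vcons Nat zero (succ zero) (vnil Nat))
  ~> (λ (ε : Nat) → λ (ζ : Nat) → λ (α : Vec Nat ε) → λ (c : Nat) → c) zero (succ zero) (vnil Nat) (elimVec Nat (λ (z : elimNat (λ (v : Nat) → Type₀) Nat (λ (s : Nat) → λ (o : Type₀) → o) zero) → λ (r : Vec ((λ (l : Type₀) → l) Nat) z) → Nat) zero (λ (t : Nat) → λ (ρ : Nat) → λ (δ : Vec Nat t) → λ (j : Nat) → j) zero (vnil Nat))
  ~> (λ (ε : Nat) → λ (ζ : Vec Nat zero) → λ (α : Nat) → α) (succ zero) (vnil Nat) (elimVec Nat (λ (c : elimNat (λ (z : Nat) → Type₀) Nat (λ (v : Nat) → λ (s : Type₀) → s) zero) → λ (o : Vec ((λ (r : Type₀) → r) Nat) c) → Nat) zero (λ (l : Nat) → λ (t : Nat) → λ (ρ : Vec Nat l) → λ (δ : Nat) → δ) zero (vnil Nat))
  ~> (λ (ε : Vec Nat zero) → λ (ζ : Nat) → ζ) (vnil Nat) (elimVec Nat (λ (α : elimNat (λ (c : Nat) → Type₀) Nat (λ (z : Nat) → λ (v : Type₀) → v) zero) → λ (s : Vec ((λ (o : Type₀) → o) Nat) α) → Nat) zero (λ (r : Nat) → λ (l : Nat) → λ (t : Vec Nat r) → λ (ρ : Nat) → ρ) zero (vnil Nat))
  ~> (λ (ε : Nat) → ε) (elimVec Nat (λ (ζ : elimNat (λ (α : Nat) → Type₀) Nat (λ (c : Nat) → λ (z : Type₀) → z) zero) → λ (v : Vec ((λ (s : Type₀) → s) Nat) ζ) → Nat) zero (λ (o : Nat) → λ (r : Nat) → λ (l : Vec Nat o) → λ (t : Nat) → t) zero (vnil Nat))
  ~> elimVec Nat (λ (ε : elimNat (λ (ζ : Nat) → Type₀) Nat (λ (α : Nat) → λ (c : Type₀) → c) zero) → λ (z : Vec ((λ (v : Type₀) → v) Nat) ε) → Nat) zero (λ (s : Nat) → λ (o : Nat) → λ (r : Vec Nat s) → λ (l : Nat) → l) zero (vnil Nat)
  ~> zero
inferred type:
  Nat
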